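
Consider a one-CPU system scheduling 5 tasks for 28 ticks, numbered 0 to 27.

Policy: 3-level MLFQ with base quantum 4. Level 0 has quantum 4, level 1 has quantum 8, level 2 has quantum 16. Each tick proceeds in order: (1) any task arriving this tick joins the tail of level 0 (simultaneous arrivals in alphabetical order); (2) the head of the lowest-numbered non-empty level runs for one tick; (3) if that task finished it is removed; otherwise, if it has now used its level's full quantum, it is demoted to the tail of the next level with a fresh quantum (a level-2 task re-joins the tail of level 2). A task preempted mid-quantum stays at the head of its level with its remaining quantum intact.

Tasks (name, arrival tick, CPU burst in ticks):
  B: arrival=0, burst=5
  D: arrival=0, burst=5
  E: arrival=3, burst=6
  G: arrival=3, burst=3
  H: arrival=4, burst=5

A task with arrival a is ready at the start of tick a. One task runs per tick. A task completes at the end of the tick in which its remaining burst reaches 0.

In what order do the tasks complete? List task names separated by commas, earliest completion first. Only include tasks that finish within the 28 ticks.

completion order = G, B, D, E, H

t=0: L0/L1/L2 = BD/-/- → run B
t=1: L0/L1/L2 = BD/-/- → run B
t=2: L0/L1/L2 = BD/-/- → run B
t=3: L0/L1/L2 = BDEG/-/- → run B
t=4: L0/L1/L2 = DEGH/B/- → run D
t=5: L0/L1/L2 = DEGH/B/- → run D
t=6: L0/L1/L2 = DEGH/B/- → run D
t=7: L0/L1/L2 = DEGH/B/- → run D
t=8: L0/L1/L2 = EGH/BD/- → run E
t=9: L0/L1/L2 = EGH/BD/- → run E
t=10: L0/L1/L2 = EGH/BD/- → run E
t=11: L0/L1/L2 = EGH/BD/- → run E
t=12: L0/L1/L2 = GH/BDE/- → run G
t=13: L0/L1/L2 = GH/BDE/- → run G
t=14: L0/L1/L2 = GH/BDE/- → run G
t=15: L0/L1/L2 = H/BDE/- → run H
t=16: L0/L1/L2 = H/BDE/- → run H
t=17: L0/L1/L2 = H/BDE/- → run H
t=18: L0/L1/L2 = H/BDE/- → run H
t=19: L0/L1/L2 = -/BDEH/- → run B
t=20: L0/L1/L2 = -/DEH/- → run D
t=21: L0/L1/L2 = -/EH/- → run E
t=22: L0/L1/L2 = -/EH/- → run E
t=23: L0/L1/L2 = -/H/- → run H
t=24: (idle)
t=25: (idle)
t=26: (idle)
t=27: (idle)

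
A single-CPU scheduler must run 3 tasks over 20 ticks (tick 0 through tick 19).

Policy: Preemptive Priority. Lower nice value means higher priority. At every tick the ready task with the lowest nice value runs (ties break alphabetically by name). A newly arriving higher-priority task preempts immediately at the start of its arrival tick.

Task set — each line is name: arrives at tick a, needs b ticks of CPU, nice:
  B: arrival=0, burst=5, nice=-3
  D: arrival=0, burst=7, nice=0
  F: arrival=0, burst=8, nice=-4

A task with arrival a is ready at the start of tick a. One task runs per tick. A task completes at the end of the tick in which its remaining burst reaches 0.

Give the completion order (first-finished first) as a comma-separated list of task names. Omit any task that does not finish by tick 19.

completion order = F, B, D

t=0: ready={B,D,F} → run F
t=1: ready={B,D,F} → run F
t=2: ready={B,D,F} → run F
t=3: ready={B,D,F} → run F
t=4: ready={B,D,F} → run F
t=5: ready={B,D,F} → run F
t=6: ready={B,D,F} → run F
t=7: ready={B,D,F} → run F
t=8: ready={B,D} → run B
t=9: ready={B,D} → run B
t=10: ready={B,D} → run B
t=11: ready={B,D} → run B
t=12: ready={B,D} → run B
t=13: ready={D} → run D
t=14: ready={D} → run D
t=15: ready={D} → run D
t=16: ready={D} → run D
t=17: ready={D} → run D
t=18: ready={D} → run D
t=19: ready={D} → run D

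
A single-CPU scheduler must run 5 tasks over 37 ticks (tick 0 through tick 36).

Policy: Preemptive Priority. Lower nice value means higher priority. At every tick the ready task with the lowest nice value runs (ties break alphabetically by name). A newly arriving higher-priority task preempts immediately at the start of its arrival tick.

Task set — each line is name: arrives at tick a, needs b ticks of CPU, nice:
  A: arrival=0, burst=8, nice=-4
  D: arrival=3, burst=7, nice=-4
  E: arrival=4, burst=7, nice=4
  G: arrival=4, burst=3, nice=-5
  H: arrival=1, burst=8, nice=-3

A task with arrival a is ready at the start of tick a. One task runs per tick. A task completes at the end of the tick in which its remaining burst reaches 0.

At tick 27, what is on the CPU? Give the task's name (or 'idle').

running at tick 27 = E

t=0: ready={A} → run A
t=1: ready={A,H} → run A
t=2: ready={A,H} → run A
t=3: ready={A,D,H} → run A
t=4: ready={A,D,E,G,H} → run G
t=5: ready={A,D,E,G,H} → run G
t=6: ready={A,D,E,G,H} → run G
t=7: ready={A,D,E,H} → run A
t=8: ready={A,D,E,H} → run A
t=9: ready={A,D,E,H} → run A
t=10: ready={A,D,E,H} → run A
t=11: ready={D,E,H} → run D
t=12: ready={D,E,H} → run D
t=13: ready={D,E,H} → run D
t=14: ready={D,E,H} → run D
t=15: ready={D,E,H} → run D
t=16: ready={D,E,H} → run D
t=17: ready={D,E,H} → run D
t=18: ready={E,H} → run H
t=19: ready={E,H} → run H
t=20: ready={E,H} → run H
t=21: ready={E,H} → run H
t=22: ready={E,H} → run H
t=23: ready={E,H} → run H
t=24: ready={E,H} → run H
t=25: ready={E,H} → run H
t=26: ready={E} → run E
t=27: ready={E} → run E
t=28: ready={E} → run E
t=29: ready={E} → run E
t=30: ready={E} → run E
t=31: ready={E} → run E
t=32: ready={E} → run E
t=33: (idle)
t=34: (idle)
t=35: (idle)
t=36: (idle)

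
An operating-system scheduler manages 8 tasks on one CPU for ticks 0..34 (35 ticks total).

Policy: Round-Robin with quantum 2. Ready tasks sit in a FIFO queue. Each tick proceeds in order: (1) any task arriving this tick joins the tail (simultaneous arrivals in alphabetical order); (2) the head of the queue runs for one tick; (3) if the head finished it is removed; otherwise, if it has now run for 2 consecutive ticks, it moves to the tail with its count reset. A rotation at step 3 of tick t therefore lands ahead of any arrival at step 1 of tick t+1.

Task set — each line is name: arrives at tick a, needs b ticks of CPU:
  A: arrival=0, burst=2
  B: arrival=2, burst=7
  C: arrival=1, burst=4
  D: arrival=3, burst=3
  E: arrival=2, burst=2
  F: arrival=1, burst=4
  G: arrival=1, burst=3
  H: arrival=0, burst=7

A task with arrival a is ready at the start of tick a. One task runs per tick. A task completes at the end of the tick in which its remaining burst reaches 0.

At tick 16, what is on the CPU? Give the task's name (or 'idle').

t=0: queue=[A,H] q_used=0 → run A
t=1: queue=[A,H,C,F,G] q_used=1 → run A
t=2: queue=[H,C,F,G,B,E] q_used=0 → run H
t=3: queue=[H,C,F,G,B,E,D] q_used=1 → run H
t=4: queue=[C,F,G,B,E,D,H] q_used=0 → run C
t=5: queue=[C,F,G,B,E,D,H] q_used=1 → run C
t=6: queue=[F,G,B,E,D,H,C] q_used=0 → run F
t=7: queue=[F,G,B,E,D,H,C] q_used=1 → run F
t=8: queue=[G,B,E,D,H,C,F] q_used=0 → run G
t=9: queue=[G,B,E,D,H,C,F] q_used=1 → run G
t=10: queue=[B,E,D,H,C,F,G] q_used=0 → run B
t=11: queue=[B,E,D,H,C,F,G] q_used=1 → run B
t=12: queue=[E,D,H,C,F,G,B] q_used=0 → run E
t=13: queue=[E,D,H,C,F,G,B] q_used=1 → run E
t=14: queue=[D,H,C,F,G,B] q_used=0 → run D
t=15: queue=[D,H,C,F,G,B] q_used=1 → run D
t=16: queue=[H,C,F,G,B,D] q_used=0 → run H
t=17: queue=[H,C,F,G,B,D] q_used=1 → run H
t=18: queue=[C,F,G,B,D,H] q_used=0 → run C
t=19: queue=[C,F,G,B,D,H] q_used=1 → run C
t=20: queue=[F,G,B,D,H] q_used=0 → run F
t=21: queue=[F,G,B,D,H] q_used=1 → run F
t=22: queue=[G,B,D,H] q_used=0 → run G
t=23: queue=[B,D,H] q_used=0 → run B
t=24: queue=[B,D,H] q_used=1 → run B
t=25: queue=[D,H,B] q_used=0 → run D
t=26: queue=[H,B] q_used=0 → run H
t=27: queue=[H,B] q_used=1 → run H
t=28: queue=[B,H] q_used=0 → run B
t=29: queue=[B,H] q_used=1 → run B
t=30: queue=[H,B] q_used=0 → run H
t=31: queue=[B] q_used=0 → run B
t=32: (idle)
t=33: (idle)
t=34: (idle)

running at tick 16 = H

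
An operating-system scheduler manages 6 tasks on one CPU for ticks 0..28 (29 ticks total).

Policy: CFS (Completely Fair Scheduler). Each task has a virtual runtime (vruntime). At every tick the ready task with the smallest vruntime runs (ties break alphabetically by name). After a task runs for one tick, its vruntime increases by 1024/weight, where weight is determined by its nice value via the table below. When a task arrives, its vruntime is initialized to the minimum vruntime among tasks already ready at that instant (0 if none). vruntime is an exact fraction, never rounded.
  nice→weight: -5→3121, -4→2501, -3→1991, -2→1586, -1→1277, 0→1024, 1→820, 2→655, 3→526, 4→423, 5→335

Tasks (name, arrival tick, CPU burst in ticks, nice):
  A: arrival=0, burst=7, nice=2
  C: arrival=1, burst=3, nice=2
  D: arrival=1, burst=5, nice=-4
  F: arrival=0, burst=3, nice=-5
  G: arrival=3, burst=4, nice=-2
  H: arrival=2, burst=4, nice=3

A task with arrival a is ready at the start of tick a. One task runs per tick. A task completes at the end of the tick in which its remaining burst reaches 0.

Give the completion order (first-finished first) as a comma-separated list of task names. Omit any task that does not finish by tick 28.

t=0: vr[A=0 F=0] → run A
t=1: vr[A=1024/655 C=0 D=0 F=0] → run C
t=2: vr[A=1024/655 C=1024/655 D=0 F=0 H=0] → run D
t=3: vr[A=1024/655 C=1024/655 D=1024/2501 F=0 G=0 H=0] → run F
t=4: vr[A=1024/655 C=1024/655 D=1024/2501 F=1024/3121 G=0 H=0] → run G
t=5: vr[A=1024/655 C=1024/655 D=1024/2501 F=1024/3121 G=512/793 H=0] → run H
t=6: vr[A=1024/655 C=1024/655 D=1024/2501 F=1024/3121 G=512/793 H=512/263] → run F
t=7: vr[A=1024/655 C=1024/655 D=1024/2501 F=2048/3121 G=512/793 H=512/263] → run D
t=8: vr[A=1024/655 C=1024/655 D=2048/2501 F=2048/3121 G=512/793 H=512/263] → run G
t=9: vr[A=1024/655 C=1024/655 D=2048/2501 F=2048/3121 G=1024/793 H=512/263] → run F
t=10: vr[A=1024/655 C=1024/655 D=2048/2501 G=1024/793 H=512/263] → run D
t=11: vr[A=1024/655 C=1024/655 D=3072/2501 G=1024/793 H=512/263] → run D
t=12: vr[A=1024/655 C=1024/655 D=4096/2501 G=1024/793 H=512/263] → run G
t=13: vr[A=1024/655 C=1024/655 D=4096/2501 G=1536/793 H=512/263] → run A
t=14: vr[A=2048/655 C=1024/655 D=4096/2501 G=1536/793 H=512/263] → run C
t=15: vr[A=2048/655 C=2048/655 D=4096/2501 G=1536/793 H=512/263] → run D
t=16: vr[A=2048/655 C=2048/655 G=1536/793 H=512/263] → run G
t=17: vr[A=2048/655 C=2048/655 H=512/263] → run H
t=18: vr[A=2048/655 C=2048/655 H=1024/263] → run A
t=19: vr[A=3072/655 C=2048/655 H=1024/263] → run C
t=20: vr[A=3072/655 H=1024/263] → run H
t=21: vr[A=3072/655 H=1536/263] → run A
t=22: vr[A=4096/655 H=1536/263] → run H
t=23: vr[A=4096/655] → run A
t=24: vr[A=1024/131] → run A
t=25: vr[A=6144/655] → run A
t=26: (idle)
t=27: (idle)
t=28: (idle)

completion order = F, D, G, C, H, A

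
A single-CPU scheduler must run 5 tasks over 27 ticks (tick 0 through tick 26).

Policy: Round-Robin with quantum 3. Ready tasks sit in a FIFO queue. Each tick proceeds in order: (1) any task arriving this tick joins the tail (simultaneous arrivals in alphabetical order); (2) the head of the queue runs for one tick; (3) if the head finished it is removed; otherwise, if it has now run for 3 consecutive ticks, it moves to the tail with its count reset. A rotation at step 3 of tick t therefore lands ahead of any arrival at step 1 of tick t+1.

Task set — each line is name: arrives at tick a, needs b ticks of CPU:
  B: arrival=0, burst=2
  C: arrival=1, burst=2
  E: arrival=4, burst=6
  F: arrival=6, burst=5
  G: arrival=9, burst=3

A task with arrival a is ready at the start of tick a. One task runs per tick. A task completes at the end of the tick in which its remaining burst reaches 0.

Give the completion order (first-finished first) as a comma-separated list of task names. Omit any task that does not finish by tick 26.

completion order = B, C, E, G, F

t=0: queue=[B] q_used=0 → run B
t=1: queue=[B,C] q_used=1 → run B
t=2: queue=[C] q_used=0 → run C
t=3: queue=[C] q_used=1 → run C
t=4: queue=[E] q_used=0 → run E
t=5: queue=[E] q_used=1 → run E
t=6: queue=[E,F] q_used=2 → run E
t=7: queue=[F,E] q_used=0 → run F
t=8: queue=[F,E] q_used=1 → run F
t=9: queue=[F,E,G] q_used=2 → run F
t=10: queue=[E,G,F] q_used=0 → run E
t=11: queue=[E,G,F] q_used=1 → run E
t=12: queue=[E,G,F] q_used=2 → run E
t=13: queue=[G,F] q_used=0 → run G
t=14: queue=[G,F] q_used=1 → run G
t=15: queue=[G,F] q_used=2 → run G
t=16: queue=[F] q_used=0 → run F
t=17: queue=[F] q_used=1 → run F
t=18: (idle)
t=19: (idle)
t=20: (idle)
t=21: (idle)
t=22: (idle)
t=23: (idle)
t=24: (idle)
t=25: (idle)
t=26: (idle)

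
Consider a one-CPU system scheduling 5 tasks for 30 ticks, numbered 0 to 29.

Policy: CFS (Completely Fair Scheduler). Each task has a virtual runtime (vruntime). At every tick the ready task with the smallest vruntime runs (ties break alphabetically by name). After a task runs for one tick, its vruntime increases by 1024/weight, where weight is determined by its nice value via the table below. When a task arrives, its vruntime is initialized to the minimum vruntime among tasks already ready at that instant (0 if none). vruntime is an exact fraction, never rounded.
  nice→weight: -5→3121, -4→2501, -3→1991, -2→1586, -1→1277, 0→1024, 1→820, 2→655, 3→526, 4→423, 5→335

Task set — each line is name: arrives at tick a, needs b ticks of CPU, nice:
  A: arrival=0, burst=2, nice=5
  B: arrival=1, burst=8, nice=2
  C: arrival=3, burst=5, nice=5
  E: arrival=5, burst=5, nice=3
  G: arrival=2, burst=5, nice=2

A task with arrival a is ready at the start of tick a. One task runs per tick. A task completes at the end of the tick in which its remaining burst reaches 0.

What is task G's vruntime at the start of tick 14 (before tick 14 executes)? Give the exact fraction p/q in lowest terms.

t=0: vr[A=0] → run A
t=1: vr[A=1024/335 B=1024/335] → run A
t=2: vr[B=1024/335 G=1024/335] → run B
t=3: vr[B=202752/43885 C=1024/335 G=1024/335] → run C
t=4: vr[B=202752/43885 C=2048/335 G=1024/335] → run G
t=5: vr[B=202752/43885 C=2048/335 E=202752/43885 G=202752/43885] → run B
t=6: vr[B=54272/8777 C=2048/335 E=202752/43885 G=202752/43885] → run E
t=7: vr[B=54272/8777 C=2048/335 E=75792896/11541755 G=202752/43885] → run G
t=8: vr[B=54272/8777 C=2048/335 E=75792896/11541755 G=54272/8777] → run C
t=9: vr[B=54272/8777 C=3072/335 E=75792896/11541755 G=54272/8777] → run B
t=10: vr[B=339968/43885 C=3072/335 E=75792896/11541755 G=54272/8777] → run G
t=11: vr[B=339968/43885 C=3072/335 E=75792896/11541755 G=339968/43885] → run E
t=12: vr[B=339968/43885 C=3072/335 E=98262016/11541755 G=339968/43885] → run B
t=13: vr[B=408576/43885 C=3072/335 E=98262016/11541755 G=339968/43885] → run G
t=14: vr[B=408576/43885 C=3072/335 E=98262016/11541755 G=408576/43885] → run E
t=15: vr[B=408576/43885 C=3072/335 E=120731136/11541755 G=408576/43885] → run C
t=16: vr[B=408576/43885 C=4096/335 E=120731136/11541755 G=408576/43885] → run B
t=17: vr[B=477184/43885 C=4096/335 E=120731136/11541755 G=408576/43885] → run G
t=18: vr[B=477184/43885 C=4096/335 E=120731136/11541755] → run E
t=19: vr[B=477184/43885 C=4096/335 E=143200256/11541755] → run B
t=20: vr[B=545792/43885 C=4096/335 E=143200256/11541755] → run C
t=21: vr[B=545792/43885 C=1024/67 E=143200256/11541755] → run E
t=22: vr[B=545792/43885 C=1024/67] → run B
t=23: vr[B=122880/8777 C=1024/67] → run B
t=24: vr[C=1024/67] → run C
t=25: (idle)
t=26: (idle)
t=27: (idle)
t=28: (idle)
t=29: (idle)

vruntime(G, start of tick 14) = 408576/43885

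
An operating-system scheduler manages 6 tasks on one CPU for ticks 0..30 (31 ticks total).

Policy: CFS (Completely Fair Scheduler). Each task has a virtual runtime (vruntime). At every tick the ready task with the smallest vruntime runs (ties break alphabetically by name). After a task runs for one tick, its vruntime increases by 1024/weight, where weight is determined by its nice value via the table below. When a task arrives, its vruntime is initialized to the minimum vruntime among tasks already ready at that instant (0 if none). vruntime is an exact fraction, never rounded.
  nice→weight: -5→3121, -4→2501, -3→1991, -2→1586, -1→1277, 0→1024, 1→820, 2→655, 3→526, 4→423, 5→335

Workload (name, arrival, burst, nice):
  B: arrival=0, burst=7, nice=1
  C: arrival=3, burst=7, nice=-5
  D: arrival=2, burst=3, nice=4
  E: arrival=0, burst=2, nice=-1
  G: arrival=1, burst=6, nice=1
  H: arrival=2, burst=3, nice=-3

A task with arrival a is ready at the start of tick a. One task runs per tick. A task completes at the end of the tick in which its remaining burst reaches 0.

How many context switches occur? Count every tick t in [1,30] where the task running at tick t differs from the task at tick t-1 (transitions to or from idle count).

context switches = 26

t=0: vr[B=0 E=0] → run B
t=1: vr[B=256/205 E=0 G=0] → run E
t=2: vr[B=256/205 D=0 E=1024/1277 G=0 H=0] → run D
t=3: vr[B=256/205 C=0 D=1024/423 E=1024/1277 G=0 H=0] → run C
t=4: vr[B=256/205 C=1024/3121 D=1024/423 E=1024/1277 G=0 H=0] → run G
t=5: vr[B=256/205 C=1024/3121 D=1024/423 E=1024/1277 G=256/205 H=0] → run H
t=6: vr[B=256/205 C=1024/3121 D=1024/423 E=1024/1277 G=256/205 H=1024/1991] → run C
t=7: vr[B=256/205 C=2048/3121 D=1024/423 E=1024/1277 G=256/205 H=1024/1991] → run H
t=8: vr[B=256/205 C=2048/3121 D=1024/423 E=1024/1277 G=256/205 H=2048/1991] → run C
t=9: vr[B=256/205 C=3072/3121 D=1024/423 E=1024/1277 G=256/205 H=2048/1991] → run E
t=10: vr[B=256/205 C=3072/3121 D=1024/423 G=256/205 H=2048/1991] → run C
t=11: vr[B=256/205 C=4096/3121 D=1024/423 G=256/205 H=2048/1991] → run H
t=12: vr[B=256/205 C=4096/3121 D=1024/423 G=256/205] → run B
t=13: vr[B=512/205 C=4096/3121 D=1024/423 G=256/205] → run G
t=14: vr[B=512/205 C=4096/3121 D=1024/423 G=512/205] → run C
t=15: vr[B=512/205 C=5120/3121 D=1024/423 G=512/205] → run C
t=16: vr[B=512/205 C=6144/3121 D=1024/423 G=512/205] → run C
t=17: vr[B=512/205 D=1024/423 G=512/205] → run D
t=18: vr[B=512/205 D=2048/423 G=512/205] → run B
t=19: vr[B=768/205 D=2048/423 G=512/205] → run G
t=20: vr[B=768/205 D=2048/423 G=768/205] → run B
t=21: vr[B=1024/205 D=2048/423 G=768/205] → run G
t=22: vr[B=1024/205 D=2048/423 G=1024/205] → run D
t=23: vr[B=1024/205 G=1024/205] → run B
t=24: vr[B=256/41 G=1024/205] → run G
t=25: vr[B=256/41 G=256/41] → run B
t=26: vr[B=1536/205 G=256/41] → run G
t=27: vr[B=1536/205] → run B
t=28: (idle)
t=29: (idle)
t=30: (idle)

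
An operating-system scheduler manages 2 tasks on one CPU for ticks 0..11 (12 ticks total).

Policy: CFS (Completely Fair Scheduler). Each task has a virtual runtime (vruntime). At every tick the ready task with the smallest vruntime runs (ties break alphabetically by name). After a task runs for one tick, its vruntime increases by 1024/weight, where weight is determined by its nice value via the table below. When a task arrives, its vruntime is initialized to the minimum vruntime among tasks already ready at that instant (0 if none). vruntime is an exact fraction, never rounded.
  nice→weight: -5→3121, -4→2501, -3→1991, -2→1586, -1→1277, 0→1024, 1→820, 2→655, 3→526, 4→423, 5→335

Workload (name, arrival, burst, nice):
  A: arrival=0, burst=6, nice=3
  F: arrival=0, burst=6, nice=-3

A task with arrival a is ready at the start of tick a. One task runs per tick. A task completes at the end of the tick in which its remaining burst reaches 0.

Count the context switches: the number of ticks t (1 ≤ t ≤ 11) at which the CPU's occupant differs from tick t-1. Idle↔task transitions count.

t=0: vr[A=0 F=0] → run A
t=1: vr[A=512/263 F=0] → run F
t=2: vr[A=512/263 F=1024/1991] → run F
t=3: vr[A=512/263 F=2048/1991] → run F
t=4: vr[A=512/263 F=3072/1991] → run F
t=5: vr[A=512/263 F=4096/1991] → run A
t=6: vr[A=1024/263 F=4096/1991] → run F
t=7: vr[A=1024/263 F=5120/1991] → run F
t=8: vr[A=1024/263] → run A
t=9: vr[A=1536/263] → run A
t=10: vr[A=2048/263] → run A
t=11: vr[A=2560/263] → run A

context switches = 4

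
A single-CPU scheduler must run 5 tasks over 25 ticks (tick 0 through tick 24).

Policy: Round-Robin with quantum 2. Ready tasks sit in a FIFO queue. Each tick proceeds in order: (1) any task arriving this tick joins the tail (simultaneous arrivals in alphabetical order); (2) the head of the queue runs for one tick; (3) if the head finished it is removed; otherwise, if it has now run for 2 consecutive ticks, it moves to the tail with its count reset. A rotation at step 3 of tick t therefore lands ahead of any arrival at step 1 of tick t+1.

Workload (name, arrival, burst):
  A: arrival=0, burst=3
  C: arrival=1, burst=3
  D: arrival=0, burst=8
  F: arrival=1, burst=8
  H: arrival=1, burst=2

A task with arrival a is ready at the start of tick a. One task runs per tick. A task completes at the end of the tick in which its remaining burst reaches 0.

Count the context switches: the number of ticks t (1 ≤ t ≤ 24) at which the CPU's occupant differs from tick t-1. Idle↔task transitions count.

t=0: queue=[A,D] q_used=0 → run A
t=1: queue=[A,D,C,F,H] q_used=1 → run A
t=2: queue=[D,C,F,H,A] q_used=0 → run D
t=3: queue=[D,C,F,H,A] q_used=1 → run D
t=4: queue=[C,F,H,A,D] q_used=0 → run C
t=5: queue=[C,F,H,A,D] q_used=1 → run C
t=6: queue=[F,H,A,D,C] q_used=0 → run F
t=7: queue=[F,H,A,D,C] q_used=1 → run F
t=8: queue=[H,A,D,C,F] q_used=0 → run H
t=9: queue=[H,A,D,C,F] q_used=1 → run H
t=10: queue=[A,D,C,F] q_used=0 → run A
t=11: queue=[D,C,F] q_used=0 → run D
t=12: queue=[D,C,F] q_used=1 → run D
t=13: queue=[C,F,D] q_used=0 → run C
t=14: queue=[F,D] q_used=0 → run F
t=15: queue=[F,D] q_used=1 → run F
t=16: queue=[D,F] q_used=0 → run D
t=17: queue=[D,F] q_used=1 → run D
t=18: queue=[F,D] q_used=0 → run F
t=19: queue=[F,D] q_used=1 → run F
t=20: queue=[D,F] q_used=0 → run D
t=21: queue=[D,F] q_used=1 → run D
t=22: queue=[F] q_used=0 → run F
t=23: queue=[F] q_used=1 → run F
t=24: (idle)

context switches = 13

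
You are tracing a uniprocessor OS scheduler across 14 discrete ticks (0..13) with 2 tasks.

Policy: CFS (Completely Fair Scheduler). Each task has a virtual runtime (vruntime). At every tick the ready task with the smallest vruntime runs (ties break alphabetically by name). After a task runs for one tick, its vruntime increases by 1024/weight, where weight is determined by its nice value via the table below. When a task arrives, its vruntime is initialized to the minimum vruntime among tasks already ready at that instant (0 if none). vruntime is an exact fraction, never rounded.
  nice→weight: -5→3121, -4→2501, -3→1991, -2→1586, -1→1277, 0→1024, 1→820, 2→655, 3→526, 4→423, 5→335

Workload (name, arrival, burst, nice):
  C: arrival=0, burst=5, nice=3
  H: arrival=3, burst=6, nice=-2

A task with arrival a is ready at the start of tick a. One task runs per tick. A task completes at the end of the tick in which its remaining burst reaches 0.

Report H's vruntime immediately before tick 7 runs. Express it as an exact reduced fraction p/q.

t=0: vr[C=0] → run C
t=1: vr[C=512/263] → run C
t=2: vr[C=1024/263] → run C
t=3: vr[C=1536/263 H=1536/263] → run C
t=4: vr[C=2048/263 H=1536/263] → run H
t=5: vr[C=2048/263 H=1352704/208559] → run H
t=6: vr[C=2048/263 H=1487360/208559] → run H
t=7: vr[C=2048/263 H=1622016/208559] → run H
t=8: vr[C=2048/263 H=1756672/208559] → run C
t=9: vr[H=1756672/208559] → run H
t=10: vr[H=1891328/208559] → run H
t=11: (idle)
t=12: (idle)
t=13: (idle)

vruntime(H, start of tick 7) = 1622016/208559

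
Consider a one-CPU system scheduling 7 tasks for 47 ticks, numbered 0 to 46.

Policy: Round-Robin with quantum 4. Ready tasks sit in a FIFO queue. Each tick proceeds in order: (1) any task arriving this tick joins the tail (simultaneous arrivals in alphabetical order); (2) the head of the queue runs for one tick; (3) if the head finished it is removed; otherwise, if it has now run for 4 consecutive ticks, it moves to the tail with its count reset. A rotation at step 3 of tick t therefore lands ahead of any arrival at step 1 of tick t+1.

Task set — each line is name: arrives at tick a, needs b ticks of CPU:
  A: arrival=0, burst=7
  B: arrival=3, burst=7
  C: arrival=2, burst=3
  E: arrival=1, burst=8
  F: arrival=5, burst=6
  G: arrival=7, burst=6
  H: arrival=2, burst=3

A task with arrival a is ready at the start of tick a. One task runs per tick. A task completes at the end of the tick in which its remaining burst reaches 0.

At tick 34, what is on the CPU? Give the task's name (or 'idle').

running at tick 34 = B

t=0: queue=[A] q_used=0 → run A
t=1: queue=[A,E] q_used=1 → run A
t=2: queue=[A,E,C,H] q_used=2 → run A
t=3: queue=[A,E,C,H,B] q_used=3 → run A
t=4: queue=[E,C,H,B,A] q_used=0 → run E
t=5: queue=[E,C,H,B,A,F] q_used=1 → run E
t=6: queue=[E,C,H,B,A,F] q_used=2 → run E
t=7: queue=[E,C,H,B,A,F,G] q_used=3 → run E
t=8: queue=[C,H,B,A,F,G,E] q_used=0 → run C
t=9: queue=[C,H,B,A,F,G,E] q_used=1 → run C
t=10: queue=[C,H,B,A,F,G,E] q_used=2 → run C
t=11: queue=[H,B,A,F,G,E] q_used=0 → run H
t=12: queue=[H,B,A,F,G,E] q_used=1 → run H
t=13: queue=[H,B,A,F,G,E] q_used=2 → run H
t=14: queue=[B,A,F,G,E] q_used=0 → run B
t=15: queue=[B,A,F,G,E] q_used=1 → run B
t=16: queue=[B,A,F,G,E] q_used=2 → run B
t=17: queue=[B,A,F,G,E] q_used=3 → run B
t=18: queue=[A,F,G,E,B] q_used=0 → run A
t=19: queue=[A,F,G,E,B] q_used=1 → run A
t=20: queue=[A,F,G,E,B] q_used=2 → run A
t=21: queue=[F,G,E,B] q_used=0 → run F
t=22: queue=[F,G,E,B] q_used=1 → run F
t=23: queue=[F,G,E,B] q_used=2 → run F
t=24: queue=[F,G,E,B] q_used=3 → run F
t=25: queue=[G,E,B,F] q_used=0 → run G
t=26: queue=[G,E,B,F] q_used=1 → run G
t=27: queue=[G,E,B,F] q_used=2 → run G
t=28: queue=[G,E,B,F] q_used=3 → run G
t=29: queue=[E,B,F,G] q_used=0 → run E
t=30: queue=[E,B,F,G] q_used=1 → run E
t=31: queue=[E,B,F,G] q_used=2 → run E
t=32: queue=[E,B,F,G] q_used=3 → run E
t=33: queue=[B,F,G] q_used=0 → run B
t=34: queue=[B,F,G] q_used=1 → run B
t=35: queue=[B,F,G] q_used=2 → run B
t=36: queue=[F,G] q_used=0 → run F
t=37: queue=[F,G] q_used=1 → run F
t=38: queue=[G] q_used=0 → run G
t=39: queue=[G] q_used=1 → run G
t=40: (idle)
t=41: (idle)
t=42: (idle)
t=43: (idle)
t=44: (idle)
t=45: (idle)
t=46: (idle)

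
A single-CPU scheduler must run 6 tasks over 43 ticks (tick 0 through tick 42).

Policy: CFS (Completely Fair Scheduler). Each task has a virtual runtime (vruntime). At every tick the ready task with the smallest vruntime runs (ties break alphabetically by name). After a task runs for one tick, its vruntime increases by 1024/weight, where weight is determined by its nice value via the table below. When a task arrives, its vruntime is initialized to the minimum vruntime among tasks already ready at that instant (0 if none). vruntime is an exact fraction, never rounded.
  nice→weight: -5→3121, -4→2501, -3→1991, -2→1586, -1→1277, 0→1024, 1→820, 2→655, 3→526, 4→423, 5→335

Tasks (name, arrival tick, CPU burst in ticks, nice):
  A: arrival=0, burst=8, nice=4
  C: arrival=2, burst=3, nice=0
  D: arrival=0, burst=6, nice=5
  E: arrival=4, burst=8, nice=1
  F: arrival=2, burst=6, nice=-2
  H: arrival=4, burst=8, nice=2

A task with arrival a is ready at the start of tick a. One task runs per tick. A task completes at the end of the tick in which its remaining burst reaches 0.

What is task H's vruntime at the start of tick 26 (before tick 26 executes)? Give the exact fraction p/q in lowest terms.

t=0: vr[A=0 D=0] → run A
t=1: vr[A=1024/423 D=0] → run D
t=2: vr[A=1024/423 C=1024/423 D=1024/335 F=1024/423] → run A
t=3: vr[A=2048/423 C=1024/423 D=1024/335 F=1024/423] → run C
t=4: vr[A=2048/423 C=1447/423 D=1024/335 E=1024/423 F=1024/423 H=1024/423] → run E
t=5: vr[A=2048/423 C=1447/423 D=1024/335 E=318208/86715 F=1024/423 H=1024/423] → run F
t=6: vr[A=2048/423 C=1447/423 D=1024/335 E=318208/86715 F=1028608/335439 H=1024/423] → run H
t=7: vr[A=2048/423 C=1447/423 D=1024/335 E=318208/86715 F=1028608/335439 H=1103872/277065] → run D
t=8: vr[A=2048/423 C=1447/423 D=2048/335 E=318208/86715 F=1028608/335439 H=1103872/277065] → run F
t=9: vr[A=2048/423 C=1447/423 D=2048/335 E=318208/86715 F=1245184/335439 H=1103872/277065] → run C
t=10: vr[A=2048/423 C=1870/423 D=2048/335 E=318208/86715 F=1245184/335439 H=1103872/277065] → run E
t=11: vr[A=2048/423 C=1870/423 D=2048/335 E=426496/86715 F=1245184/335439 H=1103872/277065] → run F
t=12: vr[A=2048/423 C=1870/423 D=2048/335 E=426496/86715 F=1461760/335439 H=1103872/277065] → run H
t=13: vr[A=2048/423 C=1870/423 D=2048/335 E=426496/86715 F=1461760/335439 H=1537024/277065] → run F
t=14: vr[A=2048/423 C=1870/423 D=2048/335 E=426496/86715 F=1678336/335439 H=1537024/277065] → run C
t=15: vr[A=2048/423 D=2048/335 E=426496/86715 F=1678336/335439 H=1537024/277065] → run A
t=16: vr[A=1024/141 D=2048/335 E=426496/86715 F=1678336/335439 H=1537024/277065] → run E
t=17: vr[A=1024/141 D=2048/335 E=534784/86715 F=1678336/335439 H=1537024/277065] → run F
t=18: vr[A=1024/141 D=2048/335 E=534784/86715 F=1894912/335439 H=1537024/277065] → run H
t=19: vr[A=1024/141 D=2048/335 E=534784/86715 F=1894912/335439 H=1970176/277065] → run F
t=20: vr[A=1024/141 D=2048/335 E=534784/86715 H=1970176/277065] → run D
t=21: vr[A=1024/141 D=3072/335 E=534784/86715 H=1970176/277065] → run E
t=22: vr[A=1024/141 D=3072/335 E=643072/86715 H=1970176/277065] → run H
t=23: vr[A=1024/141 D=3072/335 E=643072/86715 H=2403328/277065] → run A
t=24: vr[A=4096/423 D=3072/335 E=643072/86715 H=2403328/277065] → run E
t=25: vr[A=4096/423 D=3072/335 E=150272/17343 H=2403328/277065] → run E
t=26: vr[A=4096/423 D=3072/335 E=859648/86715 H=2403328/277065] → run H
t=27: vr[A=4096/423 D=3072/335 E=859648/86715 H=567296/55413] → run D
t=28: vr[A=4096/423 D=4096/335 E=859648/86715 H=567296/55413] → run A
t=29: vr[A=5120/423 D=4096/335 E=859648/86715 H=567296/55413] → run E
t=30: vr[A=5120/423 D=4096/335 E=967936/86715 H=567296/55413] → run H
t=31: vr[A=5120/423 D=4096/335 E=967936/86715 H=3269632/277065] → run E
t=32: vr[A=5120/423 D=4096/335 H=3269632/277065] → run H
t=33: vr[A=5120/423 D=4096/335 H=3702784/277065] → run A
t=34: vr[A=2048/141 D=4096/335 H=3702784/277065] → run D
t=35: vr[A=2048/141 D=1024/67 H=3702784/277065] → run H
t=36: vr[A=2048/141 D=1024/67] → run A
t=37: vr[A=7168/423 D=1024/67] → run D
t=38: vr[A=7168/423] → run A
t=39: (idle)
t=40: (idle)
t=41: (idle)
t=42: (idle)

vruntime(H, start of tick 26) = 2403328/277065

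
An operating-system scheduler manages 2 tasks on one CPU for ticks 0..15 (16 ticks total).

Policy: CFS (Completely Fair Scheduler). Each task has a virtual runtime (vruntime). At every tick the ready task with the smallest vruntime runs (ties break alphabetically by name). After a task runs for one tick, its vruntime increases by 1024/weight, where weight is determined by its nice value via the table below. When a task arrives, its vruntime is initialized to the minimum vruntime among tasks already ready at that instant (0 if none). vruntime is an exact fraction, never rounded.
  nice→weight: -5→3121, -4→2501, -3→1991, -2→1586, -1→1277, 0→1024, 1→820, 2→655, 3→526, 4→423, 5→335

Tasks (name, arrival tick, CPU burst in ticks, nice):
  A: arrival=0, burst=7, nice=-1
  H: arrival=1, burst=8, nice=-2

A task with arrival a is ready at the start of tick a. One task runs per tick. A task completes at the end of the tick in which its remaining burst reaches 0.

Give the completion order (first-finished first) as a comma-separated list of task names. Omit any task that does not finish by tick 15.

t=0: vr[A=0] → run A
t=1: vr[A=1024/1277 H=1024/1277] → run A
t=2: vr[A=2048/1277 H=1024/1277] → run H
t=3: vr[A=2048/1277 H=1465856/1012661] → run H
t=4: vr[A=2048/1277 H=2119680/1012661] → run A
t=5: vr[A=3072/1277 H=2119680/1012661] → run H
t=6: vr[A=3072/1277 H=2773504/1012661] → run A
t=7: vr[A=4096/1277 H=2773504/1012661] → run H
t=8: vr[A=4096/1277 H=3427328/1012661] → run A
t=9: vr[A=5120/1277 H=3427328/1012661] → run H
t=10: vr[A=5120/1277 H=4081152/1012661] → run A
t=11: vr[A=6144/1277 H=4081152/1012661] → run H
t=12: vr[A=6144/1277 H=4734976/1012661] → run H
t=13: vr[A=6144/1277 H=5388800/1012661] → run A
t=14: vr[H=5388800/1012661] → run H
t=15: (idle)

completion order = A, H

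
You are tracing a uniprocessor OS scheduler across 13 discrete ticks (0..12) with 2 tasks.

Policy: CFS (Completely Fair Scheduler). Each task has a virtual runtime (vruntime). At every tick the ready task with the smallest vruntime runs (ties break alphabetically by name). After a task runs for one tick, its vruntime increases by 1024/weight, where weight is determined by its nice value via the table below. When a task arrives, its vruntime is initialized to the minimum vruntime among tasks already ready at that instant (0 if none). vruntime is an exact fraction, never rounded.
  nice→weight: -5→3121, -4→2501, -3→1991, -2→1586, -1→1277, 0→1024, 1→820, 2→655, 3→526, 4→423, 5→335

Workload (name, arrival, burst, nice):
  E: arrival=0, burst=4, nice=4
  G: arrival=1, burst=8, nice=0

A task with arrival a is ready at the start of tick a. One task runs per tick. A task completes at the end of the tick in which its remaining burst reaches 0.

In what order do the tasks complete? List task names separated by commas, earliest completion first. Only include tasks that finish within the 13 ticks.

completion order = E, G

t=0: vr[E=0] → run E
t=1: vr[E=1024/423 G=1024/423] → run E
t=2: vr[E=2048/423 G=1024/423] → run G
t=3: vr[E=2048/423 G=1447/423] → run G
t=4: vr[E=2048/423 G=1870/423] → run G
t=5: vr[E=2048/423 G=2293/423] → run E
t=6: vr[E=1024/141 G=2293/423] → run G
t=7: vr[E=1024/141 G=2716/423] → run G
t=8: vr[E=1024/141 G=3139/423] → run E
t=9: vr[G=3139/423] → run G
t=10: vr[G=3562/423] → run G
t=11: vr[G=3985/423] → run G
t=12: (idle)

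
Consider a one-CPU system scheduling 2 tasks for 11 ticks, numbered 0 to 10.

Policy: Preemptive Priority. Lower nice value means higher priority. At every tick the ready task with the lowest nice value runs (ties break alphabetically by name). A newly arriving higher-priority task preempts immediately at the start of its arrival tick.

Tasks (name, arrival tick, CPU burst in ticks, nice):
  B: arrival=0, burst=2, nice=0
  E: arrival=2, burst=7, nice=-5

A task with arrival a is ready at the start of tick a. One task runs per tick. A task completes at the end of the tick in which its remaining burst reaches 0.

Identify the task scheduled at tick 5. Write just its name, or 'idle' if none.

t=0: ready={B} → run B
t=1: ready={B} → run B
t=2: ready={E} → run E
t=3: ready={E} → run E
t=4: ready={E} → run E
t=5: ready={E} → run E
t=6: ready={E} → run E
t=7: ready={E} → run E
t=8: ready={E} → run E
t=9: (idle)
t=10: (idle)

running at tick 5 = E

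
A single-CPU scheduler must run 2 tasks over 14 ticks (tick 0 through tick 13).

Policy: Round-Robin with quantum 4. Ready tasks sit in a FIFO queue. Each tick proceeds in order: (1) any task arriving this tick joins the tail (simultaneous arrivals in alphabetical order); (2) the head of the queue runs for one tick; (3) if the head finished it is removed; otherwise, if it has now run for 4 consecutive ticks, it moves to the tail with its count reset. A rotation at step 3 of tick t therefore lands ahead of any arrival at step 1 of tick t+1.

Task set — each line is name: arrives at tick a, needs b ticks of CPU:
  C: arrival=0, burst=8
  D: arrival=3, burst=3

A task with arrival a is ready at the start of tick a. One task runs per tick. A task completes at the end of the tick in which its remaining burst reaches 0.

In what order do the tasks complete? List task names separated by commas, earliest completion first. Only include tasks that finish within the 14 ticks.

t=0: queue=[C] q_used=0 → run C
t=1: queue=[C] q_used=1 → run C
t=2: queue=[C] q_used=2 → run C
t=3: queue=[C,D] q_used=3 → run C
t=4: queue=[D,C] q_used=0 → run D
t=5: queue=[D,C] q_used=1 → run D
t=6: queue=[D,C] q_used=2 → run D
t=7: queue=[C] q_used=0 → run C
t=8: queue=[C] q_used=1 → run C
t=9: queue=[C] q_used=2 → run C
t=10: queue=[C] q_used=3 → run C
t=11: (idle)
t=12: (idle)
t=13: (idle)

completion order = D, C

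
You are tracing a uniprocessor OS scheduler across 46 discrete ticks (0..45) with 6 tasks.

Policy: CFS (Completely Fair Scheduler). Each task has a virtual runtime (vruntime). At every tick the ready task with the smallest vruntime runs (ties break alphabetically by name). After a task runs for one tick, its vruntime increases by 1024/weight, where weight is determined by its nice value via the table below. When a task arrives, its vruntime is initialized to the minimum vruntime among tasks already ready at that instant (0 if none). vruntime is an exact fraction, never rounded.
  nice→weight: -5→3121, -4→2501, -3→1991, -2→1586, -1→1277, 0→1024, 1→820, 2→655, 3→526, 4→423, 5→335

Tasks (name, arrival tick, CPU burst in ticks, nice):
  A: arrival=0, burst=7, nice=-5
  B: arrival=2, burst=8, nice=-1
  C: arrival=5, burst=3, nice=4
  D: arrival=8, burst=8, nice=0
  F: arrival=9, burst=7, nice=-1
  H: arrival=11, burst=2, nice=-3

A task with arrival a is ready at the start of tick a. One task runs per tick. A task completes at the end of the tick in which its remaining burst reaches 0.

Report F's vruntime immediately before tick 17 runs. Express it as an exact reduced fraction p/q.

t=0: vr[A=0] → run A
t=1: vr[A=1024/3121] → run A
t=2: vr[A=2048/3121 B=2048/3121] → run A
t=3: vr[A=3072/3121 B=2048/3121] → run B
t=4: vr[A=3072/3121 B=5811200/3985517] → run A
t=5: vr[A=4096/3121 B=5811200/3985517 C=4096/3121] → run A
t=6: vr[A=5120/3121 B=5811200/3985517 C=4096/3121] → run C
t=7: vr[A=5120/3121 B=5811200/3985517 C=4928512/1320183] → run B
t=8: vr[A=5120/3121 B=9007104/3985517 C=4928512/1320183 D=5120/3121] → run A
t=9: vr[A=6144/3121 B=9007104/3985517 C=4928512/1320183 D=5120/3121 F=5120/3121] → run D
t=10: vr[A=6144/3121 B=9007104/3985517 C=4928512/1320183 D=8241/3121 F=5120/3121] → run F
t=11: vr[A=6144/3121 B=9007104/3985517 C=4928512/1320183 D=8241/3121 F=9734144/3985517 H=6144/3121] → run A
t=12: vr[B=9007104/3985517 C=4928512/1320183 D=8241/3121 F=9734144/3985517 H=6144/3121] → run H
t=13: vr[B=9007104/3985517 C=4928512/1320183 D=8241/3121 F=9734144/3985517 H=15428608/6213911] → run B
t=14: vr[B=12203008/3985517 C=4928512/1320183 D=8241/3121 F=9734144/3985517 H=15428608/6213911] → run F
t=15: vr[B=12203008/3985517 C=4928512/1320183 D=8241/3121 F=12930048/3985517 H=15428608/6213911] → run H
t=16: vr[B=12203008/3985517 C=4928512/1320183 D=8241/3121 F=12930048/3985517] → run D
t=17: vr[B=12203008/3985517 C=4928512/1320183 D=11362/3121 F=12930048/3985517] → run B
t=18: vr[B=15398912/3985517 C=4928512/1320183 D=11362/3121 F=12930048/3985517] → run F
t=19: vr[B=15398912/3985517 C=4928512/1320183 D=11362/3121 F=16125952/3985517] → run D
t=20: vr[B=15398912/3985517 C=4928512/1320183 D=14483/3121 F=16125952/3985517] → run C
t=21: vr[B=15398912/3985517 C=8124416/1320183 D=14483/3121 F=16125952/3985517] → run B
t=22: vr[B=18594816/3985517 C=8124416/1320183 D=14483/3121 F=16125952/3985517] → run F
t=23: vr[B=18594816/3985517 C=8124416/1320183 D=14483/3121 F=19321856/3985517] → run D
t=24: vr[B=18594816/3985517 C=8124416/1320183 D=17604/3121 F=19321856/3985517] → run B
t=25: vr[B=21790720/3985517 C=8124416/1320183 D=17604/3121 F=19321856/3985517] → run F
t=26: vr[B=21790720/3985517 C=8124416/1320183 D=17604/3121 F=22517760/3985517] → run B
t=27: vr[B=24986624/3985517 C=8124416/1320183 D=17604/3121 F=22517760/3985517] → run D
t=28: vr[B=24986624/3985517 C=8124416/1320183 D=20725/3121 F=22517760/3985517] → run F
t=29: vr[B=24986624/3985517 C=8124416/1320183 D=20725/3121 F=25713664/3985517] → run C
t=30: vr[B=24986624/3985517 D=20725/3121 F=25713664/3985517] → run B
t=31: vr[D=20725/3121 F=25713664/3985517] → run F
t=32: vr[D=20725/3121] → run D
t=33: vr[D=23846/3121] → run D
t=34: vr[D=26967/3121] → run D
t=35: (idle)
t=36: (idle)
t=37: (idle)
t=38: (idle)
t=39: (idle)
t=40: (idle)
t=41: (idle)
t=42: (idle)
t=43: (idle)
t=44: (idle)
t=45: (idle)

vruntime(F, start of tick 17) = 12930048/3985517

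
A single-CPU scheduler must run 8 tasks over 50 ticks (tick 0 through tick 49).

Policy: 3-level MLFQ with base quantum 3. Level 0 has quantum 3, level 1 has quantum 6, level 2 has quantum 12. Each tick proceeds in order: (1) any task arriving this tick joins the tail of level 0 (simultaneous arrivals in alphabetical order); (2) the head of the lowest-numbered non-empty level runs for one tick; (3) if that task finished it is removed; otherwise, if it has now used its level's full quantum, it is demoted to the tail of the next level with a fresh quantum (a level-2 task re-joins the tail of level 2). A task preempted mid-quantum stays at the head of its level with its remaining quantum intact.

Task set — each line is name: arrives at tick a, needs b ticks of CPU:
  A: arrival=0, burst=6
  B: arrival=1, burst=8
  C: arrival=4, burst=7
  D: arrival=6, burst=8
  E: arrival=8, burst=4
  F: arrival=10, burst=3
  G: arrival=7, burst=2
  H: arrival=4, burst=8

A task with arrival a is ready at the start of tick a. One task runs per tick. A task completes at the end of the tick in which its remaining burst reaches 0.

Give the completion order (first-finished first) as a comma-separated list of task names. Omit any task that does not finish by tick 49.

t=0: L0/L1/L2 = A/-/- → run A
t=1: L0/L1/L2 = AB/-/- → run A
t=2: L0/L1/L2 = AB/-/- → run A
t=3: L0/L1/L2 = B/A/- → run B
t=4: L0/L1/L2 = BCH/A/- → run B
t=5: L0/L1/L2 = BCH/A/- → run B
t=6: L0/L1/L2 = CHD/AB/- → run C
t=7: L0/L1/L2 = CHDG/AB/- → run C
t=8: L0/L1/L2 = CHDGE/AB/- → run C
t=9: L0/L1/L2 = HDGE/ABC/- → run H
t=10: L0/L1/L2 = HDGEF/ABC/- → run H
t=11: L0/L1/L2 = HDGEF/ABC/- → run H
t=12: L0/L1/L2 = DGEF/ABCH/- → run D
t=13: L0/L1/L2 = DGEF/ABCH/- → run D
t=14: L0/L1/L2 = DGEF/ABCH/- → run D
t=15: L0/L1/L2 = GEF/ABCHD/- → run G
t=16: L0/L1/L2 = GEF/ABCHD/- → run G
t=17: L0/L1/L2 = EF/ABCHD/- → run E
t=18: L0/L1/L2 = EF/ABCHD/- → run E
t=19: L0/L1/L2 = EF/ABCHD/- → run E
t=20: L0/L1/L2 = F/ABCHDE/- → run F
t=21: L0/L1/L2 = F/ABCHDE/- → run F
t=22: L0/L1/L2 = F/ABCHDE/- → run F
t=23: L0/L1/L2 = -/ABCHDE/- → run A
t=24: L0/L1/L2 = -/ABCHDE/- → run A
t=25: L0/L1/L2 = -/ABCHDE/- → run A
t=26: L0/L1/L2 = -/BCHDE/- → run B
t=27: L0/L1/L2 = -/BCHDE/- → run B
t=28: L0/L1/L2 = -/BCHDE/- → run B
t=29: L0/L1/L2 = -/BCHDE/- → run B
t=30: L0/L1/L2 = -/BCHDE/- → run B
t=31: L0/L1/L2 = -/CHDE/- → run C
t=32: L0/L1/L2 = -/CHDE/- → run C
t=33: L0/L1/L2 = -/CHDE/- → run C
t=34: L0/L1/L2 = -/CHDE/- → run C
t=35: L0/L1/L2 = -/HDE/- → run H
t=36: L0/L1/L2 = -/HDE/- → run H
t=37: L0/L1/L2 = -/HDE/- → run H
t=38: L0/L1/L2 = -/HDE/- → run H
t=39: L0/L1/L2 = -/HDE/- → run H
t=40: L0/L1/L2 = -/DE/- → run D
t=41: L0/L1/L2 = -/DE/- → run D
t=42: L0/L1/L2 = -/DE/- → run D
t=43: L0/L1/L2 = -/DE/- → run D
t=44: L0/L1/L2 = -/DE/- → run D
t=45: L0/L1/L2 = -/E/- → run E
t=46: (idle)
t=47: (idle)
t=48: (idle)
t=49: (idle)

completion order = G, F, A, B, C, H, D, E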